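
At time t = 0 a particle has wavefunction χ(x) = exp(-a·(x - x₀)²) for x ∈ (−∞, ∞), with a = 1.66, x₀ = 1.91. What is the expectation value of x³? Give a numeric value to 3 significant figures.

7.83

⟨x³⟩ = ∫ x³·|χ|² dx / ∫|χ|² dx (integrals over the domain).
Gaussian moments (u = x − x₀): ∫u^(2j)·e^(−2au²) du = (2j−1)!!/(4a)^j · √(π/(2a)), odd powers integrate to 0; here √(π/(2a)) = 0.97276.
State is unnormalized: ∫|χ|² dx = 0.97276, and ∫χ*·x³·χ dx = 7.6175, so ⟨x³⟩ = 7.6175 / 0.97276.
⟨x³⟩ = 7.8308.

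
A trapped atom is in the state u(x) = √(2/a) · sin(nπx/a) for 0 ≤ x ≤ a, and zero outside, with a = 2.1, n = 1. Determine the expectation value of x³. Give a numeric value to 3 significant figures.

⟨x³⟩ = ∫ x³·|u|² dx (integrals over the domain).
With sin²θ = (1 − cos2θ)/2 on 0 ≤ x ≤ a: ∫sin²(nπx/a) dx = a/2, ∫x·sin²(nπx/a) dx = a²/4, ∫x²·sin²(nπx/a) dx = a³·(1/6 − 1/(4n²π²)); higher powers xᵏ the same way, integrating xᵏ·cos(2nπx/a) by parts.
⟨x³⟩ = 1.6115.

1.61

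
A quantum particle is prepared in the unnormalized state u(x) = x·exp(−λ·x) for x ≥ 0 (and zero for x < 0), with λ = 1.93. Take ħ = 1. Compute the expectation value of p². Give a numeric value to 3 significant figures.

p² u = −ħ² d²u/dx²; ⟨p²⟩ = −ħ² ∫ u*·u'' dx / ∫|u|² dx.
Differentiate x·exp(−λ·x) with the product rule; every integrand then reduces to terms xʲ·e^(−2λx) on [0, ∞), with ∫₀^∞ xʲ·e^(−2λx) dx = j!/(2λ)^(j+1).
State is unnormalized: ∫|u|² dx = 0.034775, and ∫u*·(−ħ² u'') dx = 0.12953, so ⟨p²⟩ = 0.12953 / 0.034775.
⟨p²⟩ = 3.7249.

3.72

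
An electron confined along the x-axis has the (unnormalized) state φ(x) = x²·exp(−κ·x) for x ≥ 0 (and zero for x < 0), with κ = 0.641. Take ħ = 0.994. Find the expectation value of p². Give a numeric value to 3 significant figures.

0.135

p² φ = −ħ² d²φ/dx²; ⟨p²⟩ = −ħ² ∫ φ*·φ'' dx / ∫|φ|² dx.
Differentiate x²·exp(−κ·x) with the product rule; every integrand then reduces to terms xʲ·e^(−2κx) on [0, ∞), with ∫₀^∞ xʲ·e^(−2κx) dx = j!/(2κ)^(j+1).
State is unnormalized: ∫|φ|² dx = 6.9306, and ∫φ*·(−ħ² φ'') dx = 0.93786, so ⟨p²⟩ = 0.93786 / 6.9306.
⟨p²⟩ = 0.13532.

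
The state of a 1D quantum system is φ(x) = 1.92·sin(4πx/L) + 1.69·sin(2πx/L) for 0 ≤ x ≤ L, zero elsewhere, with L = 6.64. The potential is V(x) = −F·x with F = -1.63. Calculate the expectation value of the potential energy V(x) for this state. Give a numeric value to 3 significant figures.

5.41

⟨V⟩ = ∫ V(x)·|φ|² dx / ∫|φ|² dx.
On 0 ≤ x ≤ L (j ≠ l): ∫sin²(jπx/L) dx = L/2, ∫sin(jπx/L)·sin(lπx/L) dx = 0; diagonal moments ∫x·sin²(jπx/L) dx = L²/4, ∫x²·sin²(jπx/L) dx = L³·(1/6 − 1/(4j²π²)); cross terms ∫x·sin(jπx/L)·sin(lπx/L) dx = 0 for j + l even and −4jlL²/(π²(j² − l²)²) for j + l odd, ∫x²·sin(jπx/L)·sin(lπx/L) dx = (−1)^(j+l)·4jlL³/(π²(j² − l²)²); higher powers the same way via product-to-sum and parts.
State is unnormalized: ∫|φ|² dx = 21.721, and ∫φ*·V(x)·φ dx = 117.55, so ⟨V⟩ = 117.55 / 21.721.
⟨V⟩ = 5.4116.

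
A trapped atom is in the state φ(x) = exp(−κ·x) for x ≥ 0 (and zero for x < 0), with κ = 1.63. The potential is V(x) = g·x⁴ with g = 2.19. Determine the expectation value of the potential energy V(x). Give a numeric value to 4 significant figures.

0.4654

⟨V⟩ = ∫ V(x)·|φ|² dx / ∫|φ|² dx.
Every integrand reduces to terms xʲ·e^(−2κx) on [0, ∞); use ∫₀^∞ xʲ·e^(−2κx) dx = j!/(2κ)^(j+1).
State is unnormalized: ∫|φ|² dx = 0.30675, and ∫φ*·V(x)·φ dx = 0.14275, so ⟨V⟩ = 0.14275 / 0.30675.
⟨V⟩ = 0.46536.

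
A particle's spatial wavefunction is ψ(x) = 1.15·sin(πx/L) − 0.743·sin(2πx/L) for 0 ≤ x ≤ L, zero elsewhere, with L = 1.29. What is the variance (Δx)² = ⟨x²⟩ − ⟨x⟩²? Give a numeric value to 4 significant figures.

Compute ⟨x⟩ and ⟨x²⟩ separately, then (Δx)² = ⟨x²⟩ − ⟨x⟩².
On 0 ≤ x ≤ L (j ≠ l): ∫sin²(jπx/L) dx = L/2, ∫sin(jπx/L)·sin(lπx/L) dx = 0; diagonal moments ∫x·sin²(jπx/L) dx = L²/4, ∫x²·sin²(jπx/L) dx = L³·(1/6 − 1/(4j²π²)); cross terms ∫x·sin(jπx/L)·sin(lπx/L) dx = 0 for j + l even and −4jlL²/(π²(j² − l²)²) for j + l odd, ∫x²·sin(jπx/L)·sin(lπx/L) dx = (−1)^(j+l)·4jlL³/(π²(j² − l²)²); higher powers the same way via product-to-sum and parts.
Normalization: ∫|ψ|² dx = 1.2091.
⟨x⟩ = 0.85683 and ⟨x²⟩ = 0.76228.
(Δx)² = 0.76228 − (0.85683)² = 0.028119.

0.02812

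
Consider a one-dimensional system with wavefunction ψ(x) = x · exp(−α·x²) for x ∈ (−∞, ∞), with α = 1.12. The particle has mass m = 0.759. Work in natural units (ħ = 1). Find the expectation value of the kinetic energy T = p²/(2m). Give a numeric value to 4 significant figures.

2.213

T = −(ħ²/2m) d²/dx², so ⟨T⟩ = −(ħ²/2m) ∫ ψ*·ψ'' dx / ∫|ψ|² dx; with m = 0.759.
Expand each integrand as polynomial × e^(−2αx²) and use ∫x^(2j)·e^(−2αx²) dx = (2j−1)!!/(4α)^j · √(π/(2α)), odd powers → 0; here √(π/(2α)) = 1.1843. Differentiate with the product rule, d/dx e^(−αx²) = −2αx·e^(−αx²).
State is unnormalized: ∫|ψ|² dx = 0.26435, and ∫ψ*·(−ħ²/2m · ψ'') dx = 0.58511, so ⟨T⟩ = 0.58511 / 0.26435.
⟨T⟩ = 2.2134.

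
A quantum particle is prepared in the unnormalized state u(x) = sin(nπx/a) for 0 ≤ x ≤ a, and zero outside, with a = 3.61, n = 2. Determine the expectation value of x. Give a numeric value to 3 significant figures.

1.81

⟨x⟩ = ∫ x·|u|² dx / ∫|u|² dx (integrals over the domain).
With sin²θ = (1 − cos2θ)/2 on 0 ≤ x ≤ a: ∫sin²(nπx/a) dx = a/2, ∫x·sin²(nπx/a) dx = a²/4, ∫x²·sin²(nπx/a) dx = a³·(1/6 − 1/(4n²π²)); higher powers xᵏ the same way, integrating xᵏ·cos(2nπx/a) by parts.
State is unnormalized: ∫|u|² dx = 1.8050, and ∫u*·x·u dx = 3.2580, so ⟨x⟩ = 3.2580 / 1.8050.
⟨x⟩ = 1.8050.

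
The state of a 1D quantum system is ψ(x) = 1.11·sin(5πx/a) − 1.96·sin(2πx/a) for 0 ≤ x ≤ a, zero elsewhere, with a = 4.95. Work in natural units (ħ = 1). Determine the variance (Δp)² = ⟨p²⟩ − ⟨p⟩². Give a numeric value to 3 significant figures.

Compute ⟨p⟩ and ⟨p²⟩ separately; (Δp)² = ⟨p²⟩ − ⟨p⟩².
d²/dx² sin(jπx/a) = −(jπ/a)²·sin(jπx/a); on 0 ≤ x ≤ a, ∫sin²(jπx/a) dx = a/2 and ∫sin(jπx/a)·sin(lπx/a) dx = 0 for j ≠ l, so only diagonal terms survive in ∫|ψ|² and ∫ψ·ψ″; ∫ψ·ψ′ dx = [ψ²/2] between the walls = 0.
Normalization: ∫|ψ|² dx = 12.557.
⟨p⟩ = 0.0000 and ⟨p²⟩ = 3.6653.
(Δp)² = 3.6653 − (0.0000)² = 3.6653.

3.67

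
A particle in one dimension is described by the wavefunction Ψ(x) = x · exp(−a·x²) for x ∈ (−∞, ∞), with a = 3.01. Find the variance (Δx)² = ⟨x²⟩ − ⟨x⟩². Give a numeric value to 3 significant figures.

0.249

Compute ⟨x⟩ and ⟨x²⟩ separately, then (Δx)² = ⟨x²⟩ − ⟨x⟩².
Expand each integrand as polynomial × e^(−2ax²) and use ∫x^(2j)·e^(−2ax²) dx = (2j−1)!!/(4a)^j · √(π/(2a)), odd powers → 0; here √(π/(2a)) = 0.72240.
Normalization: ∫|Ψ|² dx = 0.060000.
⟨x⟩ = 0.0000 and ⟨x²⟩ = 0.24917.
(Δx)² = 0.24917 − (0.0000)² = 0.24917.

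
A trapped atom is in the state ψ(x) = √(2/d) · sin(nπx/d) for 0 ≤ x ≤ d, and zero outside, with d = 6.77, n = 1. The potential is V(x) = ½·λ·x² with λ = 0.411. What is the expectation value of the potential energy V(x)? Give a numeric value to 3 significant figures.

⟨V⟩ = ∫ V(x)·|ψ|² dx.
With sin²θ = (1 − cos2θ)/2 on 0 ≤ x ≤ d: ∫sin²(nπx/d) dx = d/2, ∫x·sin²(nπx/d) dx = d²/4, ∫x²·sin²(nπx/d) dx = d³·(1/6 − 1/(4n²π²)); higher powers xᵏ the same way, integrating xᵏ·cos(2nπx/d) by parts.
⟨V⟩ = 2.6624.

2.66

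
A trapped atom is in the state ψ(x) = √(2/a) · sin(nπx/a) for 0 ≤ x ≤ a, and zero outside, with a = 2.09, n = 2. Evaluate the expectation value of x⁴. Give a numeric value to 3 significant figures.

⟨x⁴⟩ = ∫ x⁴·|ψ|² dx (integrals over the domain).
With sin²θ = (1 − cos2θ)/2 on 0 ≤ x ≤ a: ∫sin²(nπx/a) dx = a/2, ∫x·sin²(nπx/a) dx = a²/4, ∫x²·sin²(nπx/a) dx = a³·(1/6 − 1/(4n²π²)); higher powers xᵏ the same way, integrating xᵏ·cos(2nπx/a) by parts.
⟨x⁴⟩ = 3.3511.

3.35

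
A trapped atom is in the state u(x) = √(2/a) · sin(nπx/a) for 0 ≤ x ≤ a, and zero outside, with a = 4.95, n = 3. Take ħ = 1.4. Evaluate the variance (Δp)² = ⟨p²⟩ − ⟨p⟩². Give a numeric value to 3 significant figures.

7.11

Compute ⟨p⟩ and ⟨p²⟩ separately; (Δp)² = ⟨p²⟩ − ⟨p⟩².
d/dx sin(nπx/a) = (nπ/a)·cos(nπx/a) and d²/dx² sin(nπx/a) = −(nπ/a)²·sin(nπx/a); on 0 ≤ x ≤ a, ∫sin²(nπx/a) dx = a/2 and ∫sin(nπx/a)·cos(nπx/a) dx = 0.
⟨p⟩ = 0.0000 and ⟨p²⟩ = 7.1054.
(Δp)² = 7.1054 − (0.0000)² = 7.1054.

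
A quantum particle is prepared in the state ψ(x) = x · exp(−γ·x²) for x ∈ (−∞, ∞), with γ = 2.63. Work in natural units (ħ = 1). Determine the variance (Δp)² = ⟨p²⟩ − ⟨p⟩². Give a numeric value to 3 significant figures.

7.89

Compute ⟨p⟩ and ⟨p²⟩ separately; (Δp)² = ⟨p²⟩ − ⟨p⟩².
Expand each integrand as polynomial × e^(−2γx²) and use ∫x^(2j)·e^(−2γx²) dx = (2j−1)!!/(4γ)^j · √(π/(2γ)), odd powers → 0; here √(π/(2γ)) = 0.77283. Differentiate with the product rule, d/dx e^(−γx²) = −2γx·e^(−γx²).
Normalization: ∫|ψ|² dx = 0.073463.
⟨p⟩ = 0.0000 and ⟨p²⟩ = 7.8900.
(Δp)² = 7.8900 − (0.0000)² = 7.8900.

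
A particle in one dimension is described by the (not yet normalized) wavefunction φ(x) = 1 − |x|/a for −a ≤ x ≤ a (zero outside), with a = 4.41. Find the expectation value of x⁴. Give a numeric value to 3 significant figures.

⟨x⁴⟩ = ∫ x⁴·|φ|² dx / ∫|φ|² dx (integrals over the domain).
φ is even, so ∫ over [−a, a] = 2∫₀ᵃ with φ = 1 − x/a there: ∫₀ᵃ (1 − x/a)² dx = a/3, ∫₀ᵃ x²(1 − x/a)² dx = a³/30, ∫₀ᵃ x⁴(1 − x/a)² dx = a⁵/105.
State is unnormalized: ∫|φ|² dx = 2.9400, and ∫φ*·x⁴·φ dx = 31.771, so ⟨x⁴⟩ = 31.771 / 2.9400.
⟨x⁴⟩ = 10.807.

10.8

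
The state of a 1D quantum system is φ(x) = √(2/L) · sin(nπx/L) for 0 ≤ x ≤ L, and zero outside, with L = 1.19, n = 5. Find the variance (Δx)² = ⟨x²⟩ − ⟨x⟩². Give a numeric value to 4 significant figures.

Compute ⟨x⟩ and ⟨x²⟩ separately, then (Δx)² = ⟨x²⟩ − ⟨x⟩².
With sin²θ = (1 − cos2θ)/2 on 0 ≤ x ≤ L: ∫sin²(nπx/L) dx = L/2, ∫x·sin²(nπx/L) dx = L²/4, ∫x²·sin²(nπx/L) dx = L³·(1/6 − 1/(4n²π²)); higher powers xᵏ the same way, integrating xᵏ·cos(2nπx/L) by parts.
⟨x⟩ = 0.59500 and ⟨x²⟩ = 0.46916.
(Δx)² = 0.46916 − (0.59500)² = 0.11514.

0.1151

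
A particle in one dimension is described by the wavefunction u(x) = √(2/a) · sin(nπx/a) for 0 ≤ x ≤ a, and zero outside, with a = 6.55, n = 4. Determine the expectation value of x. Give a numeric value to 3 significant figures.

⟨x⟩ = ∫ x·|u|² dx (integrals over the domain).
With sin²θ = (1 − cos2θ)/2 on 0 ≤ x ≤ a: ∫sin²(nπx/a) dx = a/2, ∫x·sin²(nπx/a) dx = a²/4, ∫x²·sin²(nπx/a) dx = a³·(1/6 − 1/(4n²π²)); higher powers xᵏ the same way, integrating xᵏ·cos(2nπx/a) by parts.
⟨x⟩ = 3.2750.

3.28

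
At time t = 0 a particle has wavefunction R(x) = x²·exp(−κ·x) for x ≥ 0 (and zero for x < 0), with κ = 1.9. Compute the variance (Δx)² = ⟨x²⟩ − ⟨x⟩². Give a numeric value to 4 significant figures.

Compute ⟨x⟩ and ⟨x²⟩ separately, then (Δx)² = ⟨x²⟩ − ⟨x⟩².
Every integrand reduces to terms xʲ·e^(−2κx) on [0, ∞); use ∫₀^∞ xʲ·e^(−2κx) dx = j!/(2κ)^(j+1).
Normalization: ∫|R|² dx = 0.030290.
⟨x⟩ = 1.3158 and ⟨x²⟩ = 2.0776.
(Δx)² = 2.0776 − (1.3158)² = 0.34626.

0.3463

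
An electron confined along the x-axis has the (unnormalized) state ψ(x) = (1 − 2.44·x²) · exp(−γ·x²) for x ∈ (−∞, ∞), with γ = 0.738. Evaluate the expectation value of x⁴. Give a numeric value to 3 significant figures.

4.10

⟨x⁴⟩ = ∫ x⁴·|ψ|² dx / ∫|ψ|² dx (integrals over the domain).
Expand each integrand as polynomial × e^(−2γx²) and use ∫x^(2j)·e^(−2γx²) dx = (2j−1)!!/(4γ)^j · √(π/(2γ)), odd powers → 0; here √(π/(2γ)) = 1.4589.
State is unnormalized: ∫|ψ|² dx = 2.0374, and ∫ψ*·x⁴·ψ dx = 8.3606, so ⟨x⁴⟩ = 8.3606 / 2.0374.
⟨x⁴⟩ = 4.1037.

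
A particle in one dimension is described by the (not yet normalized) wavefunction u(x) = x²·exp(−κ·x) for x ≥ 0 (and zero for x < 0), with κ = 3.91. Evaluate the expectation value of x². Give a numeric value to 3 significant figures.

0.491

⟨x²⟩ = ∫ x²·|u|² dx / ∫|u|² dx (integrals over the domain).
Every integrand reduces to terms xʲ·e^(−2κx) on [0, ∞); use ∫₀^∞ xʲ·e^(−2κx) dx = j!/(2κ)^(j+1).
State is unnormalized: ∫|u|² dx = 0.00082069, and ∫u*·x²·u dx = 0.00040261, so ⟨x²⟩ = 0.00040261 / 0.00082069.
⟨x²⟩ = 0.49058.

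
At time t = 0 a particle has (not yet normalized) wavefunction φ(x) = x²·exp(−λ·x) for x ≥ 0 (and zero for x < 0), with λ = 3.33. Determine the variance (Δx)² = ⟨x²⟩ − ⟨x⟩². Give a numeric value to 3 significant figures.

0.113

Compute ⟨x⟩ and ⟨x²⟩ separately, then (Δx)² = ⟨x²⟩ − ⟨x⟩².
Every integrand reduces to terms xʲ·e^(−2λx) on [0, ∞); use ∫₀^∞ xʲ·e^(−2λx) dx = j!/(2λ)^(j+1).
Normalization: ∫|φ|² dx = 0.0018316.
⟨x⟩ = 0.75075 and ⟨x²⟩ = 0.67635.
(Δx)² = 0.67635 − (0.75075)² = 0.11273.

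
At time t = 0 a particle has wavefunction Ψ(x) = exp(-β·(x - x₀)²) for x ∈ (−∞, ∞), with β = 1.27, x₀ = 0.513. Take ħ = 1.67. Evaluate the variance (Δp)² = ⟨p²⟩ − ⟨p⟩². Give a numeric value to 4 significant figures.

3.542

Compute ⟨p⟩ and ⟨p²⟩ separately; (Δp)² = ⟨p²⟩ − ⟨p⟩².
Gaussian moments (u = x − x₀): ∫u^(2j)·e^(−2βu²) du = (2j−1)!!/(4β)^j · √(π/(2β)), odd powers integrate to 0; here √(π/(2β)) = 1.1121. Derivatives: d/dx e^(−βu²) = −2βu·e^(−βu²), d²/dx² e^(−βu²) = (4β²u² − 2β)·e^(−βu²).
Normalization: ∫|Ψ|² dx = 1.1121.
⟨p⟩ = 0.0000 and ⟨p²⟩ = 3.5419.
(Δp)² = 3.5419 − (0.0000)² = 3.5419.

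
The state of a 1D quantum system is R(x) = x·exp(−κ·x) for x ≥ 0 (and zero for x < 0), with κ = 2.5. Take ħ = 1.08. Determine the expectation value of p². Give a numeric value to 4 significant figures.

7.290

p² R = −ħ² d²R/dx²; ⟨p²⟩ = −ħ² ∫ R*·R'' dx / ∫|R|² dx.
Differentiate x·exp(−κ·x) with the product rule; every integrand then reduces to terms xʲ·e^(−2κx) on [0, ∞), with ∫₀^∞ xʲ·e^(−2κx) dx = j!/(2κ)^(j+1).
State is unnormalized: ∫|R|² dx = 0.016000, and ∫R*·(−ħ² R'') dx = 0.11664, so ⟨p²⟩ = 0.11664 / 0.016000.
⟨p²⟩ = 7.2900.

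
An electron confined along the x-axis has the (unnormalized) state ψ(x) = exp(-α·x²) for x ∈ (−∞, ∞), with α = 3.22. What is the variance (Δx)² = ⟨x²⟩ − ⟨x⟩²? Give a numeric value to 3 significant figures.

0.0776

Compute ⟨x⟩ and ⟨x²⟩ separately, then (Δx)² = ⟨x²⟩ − ⟨x⟩².
Gaussian moments: ∫x^(2j)·e^(−2αx²) dx = (2j−1)!!/(4α)^j · √(π/(2α)), odd powers integrate to 0; here √(π/(2α)) = 0.69844.
Normalization: ∫|ψ|² dx = 0.69844.
⟨x⟩ = 0.0000 and ⟨x²⟩ = 0.077640.
(Δx)² = 0.077640 − (0.0000)² = 0.077640.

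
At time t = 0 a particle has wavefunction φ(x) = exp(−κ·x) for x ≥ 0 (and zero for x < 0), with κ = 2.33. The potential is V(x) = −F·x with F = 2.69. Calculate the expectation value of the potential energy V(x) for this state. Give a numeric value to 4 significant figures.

⟨V⟩ = ∫ V(x)·|φ|² dx / ∫|φ|² dx.
Every integrand reduces to terms xʲ·e^(−2κx) on [0, ∞); use ∫₀^∞ xʲ·e^(−2κx) dx = j!/(2κ)^(j+1).
State is unnormalized: ∫|φ|² dx = 0.21459, and ∫φ*·V(x)·φ dx = -0.12387, so ⟨V⟩ = -0.12387 / 0.21459.
⟨V⟩ = -0.57725.

-0.5773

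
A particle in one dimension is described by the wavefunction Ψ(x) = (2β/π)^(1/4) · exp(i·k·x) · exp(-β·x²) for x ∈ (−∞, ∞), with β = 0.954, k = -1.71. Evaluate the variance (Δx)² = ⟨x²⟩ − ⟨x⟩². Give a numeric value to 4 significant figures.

Compute ⟨x⟩ and ⟨x²⟩ separately, then (Δx)² = ⟨x²⟩ − ⟨x⟩².
Gaussian moments: ∫x^(2j)·e^(−2βx²) dx = (2j−1)!!/(4β)^j · √(π/(2β)), odd powers integrate to 0; here √(π/(2β)) = 1.2832.
⟨x⟩ = 0.0000 and ⟨x²⟩ = 0.26205.
(Δx)² = 0.26205 − (0.0000)² = 0.26205.

0.2621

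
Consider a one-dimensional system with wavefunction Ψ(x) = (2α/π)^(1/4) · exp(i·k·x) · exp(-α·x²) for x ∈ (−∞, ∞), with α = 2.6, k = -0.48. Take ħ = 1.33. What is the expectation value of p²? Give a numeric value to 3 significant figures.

5.01

p² Ψ = −ħ² d²Ψ/dx²; ⟨p²⟩ = −ħ² ∫ Ψ*·Ψ'' dx.
Gaussian moments: ∫x^(2j)·e^(−2αx²) dx = (2j−1)!!/(4α)^j · √(π/(2α)), odd powers integrate to 0; here √(π/(2α)) = 0.77727. Derivatives: Ψ′ = (ik − 2αx)·Ψ, Ψ″ = ((ik − 2αx)² − 2α)·Ψ; the odd-in-x pieces drop out.
⟨p²⟩ = 5.0067.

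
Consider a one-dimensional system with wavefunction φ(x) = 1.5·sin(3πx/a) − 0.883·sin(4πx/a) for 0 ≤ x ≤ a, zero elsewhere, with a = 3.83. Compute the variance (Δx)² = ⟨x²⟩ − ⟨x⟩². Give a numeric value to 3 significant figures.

Compute ⟨x⟩ and ⟨x²⟩ separately, then (Δx)² = ⟨x²⟩ − ⟨x⟩².
On 0 ≤ x ≤ a (j ≠ l): ∫sin²(jπx/a) dx = a/2, ∫sin(jπx/a)·sin(lπx/a) dx = 0; diagonal moments ∫x·sin²(jπx/a) dx = a²/4, ∫x²·sin²(jπx/a) dx = a³·(1/6 − 1/(4j²π²)); cross terms ∫x·sin(jπx/a)·sin(lπx/a) dx = 0 for j + l even and −4jla²/(π²(j² − l²)²) for j + l odd, ∫x²·sin(jπx/a)·sin(lπx/a) dx = (−1)^(j+l)·4jla³/(π²(j² − l²)²); higher powers the same way via product-to-sum and parts.
Normalization: ∫|φ|² dx = 5.8019.
⟨x⟩ = 2.5797 and ⟨x²⟩ = 7.3624.
(Δx)² = 7.3624 − (2.5797)² = 0.70724.

0.707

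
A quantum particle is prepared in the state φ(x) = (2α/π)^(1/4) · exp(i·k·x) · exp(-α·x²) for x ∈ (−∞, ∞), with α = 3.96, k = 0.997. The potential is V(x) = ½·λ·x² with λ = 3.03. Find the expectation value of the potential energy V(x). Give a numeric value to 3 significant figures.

0.0956

⟨V⟩ = ∫ V(x)·|φ|² dx.
Gaussian moments: ∫x^(2j)·e^(−2αx²) dx = (2j−1)!!/(4α)^j · √(π/(2α)), odd powers integrate to 0; here √(π/(2α)) = 0.62981.
⟨V⟩ = 0.095644.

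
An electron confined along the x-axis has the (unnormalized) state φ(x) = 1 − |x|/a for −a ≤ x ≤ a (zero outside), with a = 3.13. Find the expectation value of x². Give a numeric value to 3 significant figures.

⟨x²⟩ = ∫ x²·|φ|² dx / ∫|φ|² dx (integrals over the domain).
φ is even, so ∫ over [−a, a] = 2∫₀ᵃ with φ = 1 − x/a there: ∫₀ᵃ (1 − x/a)² dx = a/3, ∫₀ᵃ x²(1 − x/a)² dx = a³/30, ∫₀ᵃ x⁴(1 − x/a)² dx = a⁵/105.
State is unnormalized: ∫|φ|² dx = 2.0867, and ∫φ*·x²·φ dx = 2.0443, so ⟨x²⟩ = 2.0443 / 2.0867.
⟨x²⟩ = 0.97969.

0.980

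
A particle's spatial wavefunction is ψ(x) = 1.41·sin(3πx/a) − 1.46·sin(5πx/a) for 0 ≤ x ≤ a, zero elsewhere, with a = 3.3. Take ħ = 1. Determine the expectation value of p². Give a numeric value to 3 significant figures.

p² ψ = −ħ² d²ψ/dx²; ⟨p²⟩ = −ħ² ∫ ψ*·ψ'' dx / ∫|ψ|² dx.
d²/dx² sin(jπx/a) = −(jπ/a)²·sin(jπx/a); on 0 ≤ x ≤ a, ∫sin²(jπx/a) dx = a/2 and ∫sin(jπx/a)·sin(lπx/a) dx = 0 for j ≠ l, so only diagonal terms survive in ∫|ψ|² and ∫ψ·ψ″; ∫ψ·ψ′ dx = [ψ²/2] between the walls = 0.
State is unnormalized: ∫|ψ|² dx = 6.7975, and ∫ψ*·(−ħ² ψ'') dx = 106.45, so ⟨p²⟩ = 106.45 / 6.7975.
⟨p²⟩ = 15.660.

15.7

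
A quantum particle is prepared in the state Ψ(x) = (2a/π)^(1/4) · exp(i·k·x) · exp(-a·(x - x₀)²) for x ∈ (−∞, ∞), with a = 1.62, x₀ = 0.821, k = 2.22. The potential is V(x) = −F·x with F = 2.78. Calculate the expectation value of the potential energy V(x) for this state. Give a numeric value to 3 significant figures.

-2.28

⟨V⟩ = ∫ V(x)·|Ψ|² dx.
Gaussian moments (u = x − x₀): ∫u^(2j)·e^(−2au²) du = (2j−1)!!/(4a)^j · √(π/(2a)), odd powers integrate to 0; here √(π/(2a)) = 0.98470.
⟨V⟩ = -2.2824.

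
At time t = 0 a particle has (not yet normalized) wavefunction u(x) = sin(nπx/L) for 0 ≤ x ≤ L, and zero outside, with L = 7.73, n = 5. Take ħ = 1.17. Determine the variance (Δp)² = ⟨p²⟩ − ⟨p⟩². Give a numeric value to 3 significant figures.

5.65

Compute ⟨p⟩ and ⟨p²⟩ separately; (Δp)² = ⟨p²⟩ − ⟨p⟩².
d/dx sin(nπx/L) = (nπ/L)·cos(nπx/L) and d²/dx² sin(nπx/L) = −(nπ/L)²·sin(nπx/L); on 0 ≤ x ≤ L, ∫sin²(nπx/L) dx = L/2 and ∫sin(nπx/L)·cos(nπx/L) dx = 0.
Normalization: ∫|u|² dx = 3.8650.
⟨p⟩ = 0.0000 and ⟨p²⟩ = 5.6527.
(Δp)² = 5.6527 − (0.0000)² = 5.6527.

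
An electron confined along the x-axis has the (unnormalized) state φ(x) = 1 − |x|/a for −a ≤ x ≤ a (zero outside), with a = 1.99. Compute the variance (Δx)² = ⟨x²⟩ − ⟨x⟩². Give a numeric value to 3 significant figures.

0.396

Compute ⟨x⟩ and ⟨x²⟩ separately, then (Δx)² = ⟨x²⟩ − ⟨x⟩².
φ is even, so ∫ over [−a, a] = 2∫₀ᵃ with φ = 1 − x/a there: ∫₀ᵃ (1 − x/a)² dx = a/3, ∫₀ᵃ x²(1 − x/a)² dx = a³/30, ∫₀ᵃ x⁴(1 − x/a)² dx = a⁵/105.
Normalization: ∫|φ|² dx = 1.3267.
⟨x⟩ = 0.0000 and ⟨x²⟩ = 0.39601.
(Δx)² = 0.39601 − (0.0000)² = 0.39601.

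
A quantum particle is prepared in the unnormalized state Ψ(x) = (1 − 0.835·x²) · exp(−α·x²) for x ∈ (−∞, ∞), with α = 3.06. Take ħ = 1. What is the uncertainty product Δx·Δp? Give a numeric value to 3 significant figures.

Δx = √(⟨x²⟩−⟨x⟩²), Δp = √(⟨p²⟩−⟨p⟩²).
Expand each integrand as polynomial × e^(−2αx²) and use ∫x^(2j)·e^(−2αx²) dx = (2j−1)!!/(4α)^j · √(π/(2α)), odd powers → 0; here √(π/(2α)) = 0.71647. Differentiate with the product rule, d/dx e^(−αx²) = −2αx·e^(−αx²).
Normalization: ∫|Ψ|² dx = 0.62872.
⟨x⟩ = 0.0000, ⟨x²⟩ = 0.061493 ⇒ Δx = 0.24798.
⟨p⟩ = 0.0000, ⟨p²⟩ = 4.0765 ⇒ Δp = 2.0190.
Δx·Δp = 0.50067.

0.501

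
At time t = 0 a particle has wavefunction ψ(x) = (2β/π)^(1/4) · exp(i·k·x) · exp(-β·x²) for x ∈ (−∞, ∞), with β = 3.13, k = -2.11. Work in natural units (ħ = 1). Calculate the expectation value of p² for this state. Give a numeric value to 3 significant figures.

p² ψ = −ħ² d²ψ/dx²; ⟨p²⟩ = −ħ² ∫ ψ*·ψ'' dx.
Gaussian moments: ∫x^(2j)·e^(−2βx²) dx = (2j−1)!!/(4β)^j · √(π/(2β)), odd powers integrate to 0; here √(π/(2β)) = 0.70842. Derivatives: ψ′ = (ik − 2βx)·ψ, ψ″ = ((ik − 2βx)² − 2β)·ψ; the odd-in-x pieces drop out.
⟨p²⟩ = 7.5821.

7.58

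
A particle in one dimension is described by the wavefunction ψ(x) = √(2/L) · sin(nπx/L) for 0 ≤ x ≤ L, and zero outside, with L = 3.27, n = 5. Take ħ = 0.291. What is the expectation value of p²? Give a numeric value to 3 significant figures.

1.95

p² ψ = −ħ² d²ψ/dx²; ⟨p²⟩ = −ħ² ∫ ψ*·ψ'' dx.
d/dx sin(nπx/L) = (nπ/L)·cos(nπx/L) and d²/dx² sin(nπx/L) = −(nπ/L)²·sin(nπx/L); on 0 ≤ x ≤ L, ∫sin²(nπx/L) dx = L/2 and ∫sin(nπx/L)·cos(nπx/L) dx = 0.
⟨p²⟩ = 1.9540.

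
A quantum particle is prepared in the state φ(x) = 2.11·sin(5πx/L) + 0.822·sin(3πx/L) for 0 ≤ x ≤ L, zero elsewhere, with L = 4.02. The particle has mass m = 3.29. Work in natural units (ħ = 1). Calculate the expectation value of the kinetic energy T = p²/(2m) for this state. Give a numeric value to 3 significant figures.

2.12

T = −(ħ²/2m) d²/dx², so ⟨T⟩ = −(ħ²/2m) ∫ φ*·φ'' dx / ∫|φ|² dx; with m = 3.29.
d²/dx² sin(jπx/L) = −(jπ/L)²·sin(jπx/L); on 0 ≤ x ≤ L, ∫sin²(jπx/L) dx = L/2 and ∫sin(jπx/L)·sin(lπx/L) dx = 0 for j ≠ l, so only diagonal terms survive in ∫|φ|² and ∫φ·φ″; ∫φ·φ′ dx = [φ²/2] between the walls = 0.
State is unnormalized: ∫|φ|² dx = 10.307, and ∫φ*·(−ħ²/2m · φ'') dx = 21.899, so ⟨T⟩ = 21.899 / 10.307.
⟨T⟩ = 2.1247.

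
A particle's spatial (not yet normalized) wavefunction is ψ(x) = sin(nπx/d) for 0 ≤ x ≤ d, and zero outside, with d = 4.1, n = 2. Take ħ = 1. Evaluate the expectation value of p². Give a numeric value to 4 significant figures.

2.349

p² ψ = −ħ² d²ψ/dx²; ⟨p²⟩ = −ħ² ∫ ψ*·ψ'' dx / ∫|ψ|² dx.
d/dx sin(nπx/d) = (nπ/d)·cos(nπx/d) and d²/dx² sin(nπx/d) = −(nπ/d)²·sin(nπx/d); on 0 ≤ x ≤ d, ∫sin²(nπx/d) dx = d/2 and ∫sin(nπx/d)·cos(nπx/d) dx = 0.
State is unnormalized: ∫|ψ|² dx = 2.0500, and ∫ψ*·(−ħ² ψ'') dx = 4.8144, so ⟨p²⟩ = 4.8144 / 2.0500.
⟨p²⟩ = 2.3485.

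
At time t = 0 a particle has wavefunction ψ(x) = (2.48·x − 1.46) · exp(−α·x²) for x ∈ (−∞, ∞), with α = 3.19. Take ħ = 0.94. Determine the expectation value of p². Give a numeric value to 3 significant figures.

p² ψ = −ħ² d²ψ/dx²; ⟨p²⟩ = −ħ² ∫ ψ*·ψ'' dx / ∫|ψ|² dx.
Expand each integrand as polynomial × e^(−2αx²) and use ∫x^(2j)·e^(−2αx²) dx = (2j−1)!!/(4α)^j · √(π/(2α)), odd powers → 0; here √(π/(2α)) = 0.70172. Differentiate with the product rule, d/dx e^(−αx²) = −2αx·e^(−αx²).
State is unnormalized: ∫|ψ|² dx = 1.8340, and ∫ψ*·(−ħ² ψ'') dx = 7.0763, so ⟨p²⟩ = 7.0763 / 1.8340.
⟨p²⟩ = 3.8583.

3.86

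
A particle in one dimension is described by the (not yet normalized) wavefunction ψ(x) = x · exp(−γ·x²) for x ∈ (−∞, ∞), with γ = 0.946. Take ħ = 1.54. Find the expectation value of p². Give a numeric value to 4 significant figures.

p² ψ = −ħ² d²ψ/dx²; ⟨p²⟩ = −ħ² ∫ ψ*·ψ'' dx / ∫|ψ|² dx.
Expand each integrand as polynomial × e^(−2γx²) and use ∫x^(2j)·e^(−2γx²) dx = (2j−1)!!/(4γ)^j · √(π/(2γ)), odd powers → 0; here √(π/(2γ)) = 1.2886. Differentiate with the product rule, d/dx e^(−γx²) = −2γx·e^(−γx²).
State is unnormalized: ∫|ψ|² dx = 0.34054, and ∫ψ*·(−ħ² ψ'') dx = 2.2920, so ⟨p²⟩ = 2.2920 / 0.34054.
⟨p²⟩ = 6.7306.

6.731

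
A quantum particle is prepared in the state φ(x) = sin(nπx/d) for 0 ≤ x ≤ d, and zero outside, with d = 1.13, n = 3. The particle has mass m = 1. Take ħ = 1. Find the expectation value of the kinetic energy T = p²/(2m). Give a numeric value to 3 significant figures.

T = −(ħ²/2m) d²/dx², so ⟨T⟩ = −(ħ²/2m) ∫ φ*·φ'' dx / ∫|φ|² dx; with m = 1.
d/dx sin(nπx/d) = (nπ/d)·cos(nπx/d) and d²/dx² sin(nπx/d) = −(nπ/d)²·sin(nπx/d); on 0 ≤ x ≤ d, ∫sin²(nπx/d) dx = d/2 and ∫sin(nπx/d)·cos(nπx/d) dx = 0.
State is unnormalized: ∫|φ|² dx = 0.56500, and ∫φ*·(−ħ²/2m · φ'') dx = 19.652, so ⟨T⟩ = 19.652 / 0.56500.
⟨T⟩ = 34.782.

34.8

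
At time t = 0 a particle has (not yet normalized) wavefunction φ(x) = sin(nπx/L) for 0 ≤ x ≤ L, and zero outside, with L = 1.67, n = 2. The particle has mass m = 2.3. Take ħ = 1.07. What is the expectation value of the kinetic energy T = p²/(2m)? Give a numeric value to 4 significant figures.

3.523

T = −(ħ²/2m) d²/dx², so ⟨T⟩ = −(ħ²/2m) ∫ φ*·φ'' dx / ∫|φ|² dx; with m = 2.3.
d/dx sin(nπx/L) = (nπ/L)·cos(nπx/L) and d²/dx² sin(nπx/L) = −(nπ/L)²·sin(nπx/L); on 0 ≤ x ≤ L, ∫sin²(nπx/L) dx = L/2 and ∫sin(nπx/L)·cos(nπx/L) dx = 0.
State is unnormalized: ∫|φ|² dx = 0.83500, and ∫φ*·(−ħ²/2m · φ'') dx = 2.9419, so ⟨T⟩ = 2.9419 / 0.83500.
⟨T⟩ = 3.5232.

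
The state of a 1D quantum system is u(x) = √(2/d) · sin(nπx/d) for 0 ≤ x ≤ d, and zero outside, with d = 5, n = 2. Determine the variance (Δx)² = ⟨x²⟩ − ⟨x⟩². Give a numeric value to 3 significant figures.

Compute ⟨x⟩ and ⟨x²⟩ separately, then (Δx)² = ⟨x²⟩ − ⟨x⟩².
With sin²θ = (1 − cos2θ)/2 on 0 ≤ x ≤ d: ∫sin²(nπx/d) dx = d/2, ∫x·sin²(nπx/d) dx = d²/4, ∫x²·sin²(nπx/d) dx = d³·(1/6 − 1/(4n²π²)); higher powers xᵏ the same way, integrating xᵏ·cos(2nπx/d) by parts.
⟨x⟩ = 2.5000 and ⟨x²⟩ = 8.0167.
(Δx)² = 8.0167 − (2.5000)² = 1.7667.

1.77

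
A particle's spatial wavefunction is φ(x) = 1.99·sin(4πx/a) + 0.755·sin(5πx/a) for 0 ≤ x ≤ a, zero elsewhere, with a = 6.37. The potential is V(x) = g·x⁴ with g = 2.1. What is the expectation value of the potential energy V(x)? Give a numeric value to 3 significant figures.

⟨V⟩ = ∫ V(x)·|φ|² dx / ∫|φ|² dx.
On 0 ≤ x ≤ a (j ≠ l): ∫sin²(jπx/a) dx = a/2, ∫sin(jπx/a)·sin(lπx/a) dx = 0; diagonal moments ∫x·sin²(jπx/a) dx = a²/4, ∫x²·sin²(jπx/a) dx = a³·(1/6 − 1/(4j²π²)); cross terms ∫x·sin(jπx/a)·sin(lπx/a) dx = 0 for j + l even and −4jla²/(π²(j² − l²)²) for j + l odd, ∫x²·sin(jπx/a)·sin(lπx/a) dx = (−1)^(j+l)·4jla³/(π²(j² − l²)²); higher powers the same way via product-to-sum and parts.
State is unnormalized: ∫|φ|² dx = 14.428, and ∫φ*·V(x)·φ dx = 4584.8, so ⟨V⟩ = 4584.8 / 14.428.
⟨V⟩ = 317.76.

318.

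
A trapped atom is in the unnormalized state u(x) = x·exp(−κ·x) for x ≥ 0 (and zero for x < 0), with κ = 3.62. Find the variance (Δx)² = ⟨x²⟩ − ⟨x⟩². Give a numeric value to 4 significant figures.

Compute ⟨x⟩ and ⟨x²⟩ separately, then (Δx)² = ⟨x²⟩ − ⟨x⟩².
Every integrand reduces to terms xʲ·e^(−2κx) on [0, ∞); use ∫₀^∞ xʲ·e^(−2κx) dx = j!/(2κ)^(j+1).
Normalization: ∫|u|² dx = 0.0052700.
⟨x⟩ = 0.41436 and ⟨x²⟩ = 0.22893.
(Δx)² = 0.22893 − (0.41436)² = 0.057233.

0.05723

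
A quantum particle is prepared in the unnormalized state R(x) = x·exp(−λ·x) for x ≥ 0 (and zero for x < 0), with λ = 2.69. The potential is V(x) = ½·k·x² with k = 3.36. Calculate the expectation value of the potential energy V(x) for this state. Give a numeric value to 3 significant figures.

⟨V⟩ = ∫ V(x)·|R|² dx / ∫|R|² dx.
Every integrand reduces to terms xʲ·e^(−2λx) on [0, ∞); use ∫₀^∞ xʲ·e^(−2λx) dx = j!/(2λ)^(j+1).
State is unnormalized: ∫|R|² dx = 0.012843, and ∫R*·V(x)·R dx = 0.0089456, so ⟨V⟩ = 0.0089456 / 0.012843.
⟨V⟩ = 0.69651.

0.697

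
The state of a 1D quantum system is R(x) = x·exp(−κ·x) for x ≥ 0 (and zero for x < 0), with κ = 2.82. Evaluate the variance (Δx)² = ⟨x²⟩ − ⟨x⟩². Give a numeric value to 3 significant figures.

Compute ⟨x⟩ and ⟨x²⟩ separately, then (Δx)² = ⟨x²⟩ − ⟨x⟩².
Every integrand reduces to terms xʲ·e^(−2κx) on [0, ∞); use ∫₀^∞ xʲ·e^(−2κx) dx = j!/(2κ)^(j+1).
Normalization: ∫|R|² dx = 0.011148.
⟨x⟩ = 0.53191 and ⟨x²⟩ = 0.37724.
(Δx)² = 0.37724 − (0.53191)² = 0.094311.

0.0943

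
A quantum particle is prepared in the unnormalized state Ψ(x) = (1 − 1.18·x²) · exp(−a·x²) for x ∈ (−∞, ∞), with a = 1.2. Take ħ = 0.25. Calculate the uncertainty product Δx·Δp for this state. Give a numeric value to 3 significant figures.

0.165

Δx = √(⟨x²⟩−⟨x⟩²), Δp = √(⟨p²⟩−⟨p⟩²).
Expand each integrand as polynomial × e^(−2ax²) and use ∫x^(2j)·e^(−2ax²) dx = (2j−1)!!/(4a)^j · √(π/(2a)), odd powers → 0; here √(π/(2a)) = 1.1441. Differentiate with the product rule, d/dx e^(−ax²) = −2ax·e^(−ax²).
Normalization: ∫|Ψ|² dx = 0.78902.
⟨x⟩ = 0.0000, ⟨x²⟩ = 0.13036 ⇒ Δx = 0.36105.
⟨p⟩ = 0.0000, ⟨p²⟩ = 0.20823 ⇒ Δp = 0.45632.
Δx·Δp = 0.16475.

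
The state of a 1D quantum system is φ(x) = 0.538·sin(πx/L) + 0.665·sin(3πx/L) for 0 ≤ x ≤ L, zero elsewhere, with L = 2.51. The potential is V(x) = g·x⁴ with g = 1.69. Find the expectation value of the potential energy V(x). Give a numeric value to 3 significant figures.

14.7

⟨V⟩ = ∫ V(x)·|φ|² dx / ∫|φ|² dx.
On 0 ≤ x ≤ L (j ≠ l): ∫sin²(jπx/L) dx = L/2, ∫sin(jπx/L)·sin(lπx/L) dx = 0; diagonal moments ∫x·sin²(jπx/L) dx = L²/4, ∫x²·sin²(jπx/L) dx = L³·(1/6 − 1/(4j²π²)); cross terms ∫x·sin(jπx/L)·sin(lπx/L) dx = 0 for j + l even and −4jlL²/(π²(j² − l²)²) for j + l odd, ∫x²·sin(jπx/L)·sin(lπx/L) dx = (−1)^(j+l)·4jlL³/(π²(j² − l²)²); higher powers the same way via product-to-sum and parts.
State is unnormalized: ∫|φ|² dx = 0.91824, and ∫φ*·V(x)·φ dx = 13.521, so ⟨V⟩ = 13.521 / 0.91824.
⟨V⟩ = 14.725.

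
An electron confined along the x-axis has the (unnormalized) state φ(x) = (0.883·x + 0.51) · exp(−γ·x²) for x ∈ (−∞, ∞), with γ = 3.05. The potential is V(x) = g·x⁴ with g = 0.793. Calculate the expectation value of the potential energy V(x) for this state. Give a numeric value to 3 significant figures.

⟨V⟩ = ∫ V(x)·|φ|² dx / ∫|φ|² dx.
Expand each integrand as polynomial × e^(−2γx²) and use ∫x^(2j)·e^(−2γx²) dx = (2j−1)!!/(4γ)^j · √(π/(2γ)), odd powers → 0; here √(π/(2γ)) = 0.71765.
State is unnormalized: ∫|φ|² dx = 0.23252, and ∫φ*·V(x)·φ dx = 0.0066489, so ⟨V⟩ = 0.0066489 / 0.23252.
⟨V⟩ = 0.028594.

0.0286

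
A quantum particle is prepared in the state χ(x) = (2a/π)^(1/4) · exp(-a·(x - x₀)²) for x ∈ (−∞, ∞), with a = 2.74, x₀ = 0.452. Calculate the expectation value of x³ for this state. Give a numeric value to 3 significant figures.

0.216

⟨x³⟩ = ∫ x³·|χ|² dx (integrals over the domain).
Gaussian moments (u = x − x₀): ∫u^(2j)·e^(−2au²) du = (2j−1)!!/(4a)^j · √(π/(2a)), odd powers integrate to 0; here √(π/(2a)) = 0.75715.
⟨x³⟩ = 0.21607.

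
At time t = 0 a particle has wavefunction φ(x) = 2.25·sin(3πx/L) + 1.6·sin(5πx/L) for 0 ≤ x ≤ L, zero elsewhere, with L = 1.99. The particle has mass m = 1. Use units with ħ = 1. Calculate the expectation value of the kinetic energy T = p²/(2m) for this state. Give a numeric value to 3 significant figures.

T = −(ħ²/2m) d²/dx², so ⟨T⟩ = −(ħ²/2m) ∫ φ*·φ'' dx / ∫|φ|² dx; with m = 1.
d²/dx² sin(jπx/L) = −(jπ/L)²·sin(jπx/L); on 0 ≤ x ≤ L, ∫sin²(jπx/L) dx = L/2 and ∫sin(jπx/L)·sin(lπx/L) dx = 0 for j ≠ l, so only diagonal terms survive in ∫|φ|² and ∫φ·φ″; ∫φ·φ′ dx = [φ²/2] between the walls = 0.
State is unnormalized: ∫|φ|² dx = 7.5844, and ∫φ*·(−ħ²/2m · φ'') dx = 135.85, so ⟨T⟩ = 135.85 / 7.5844.
⟨T⟩ = 17.911.

17.9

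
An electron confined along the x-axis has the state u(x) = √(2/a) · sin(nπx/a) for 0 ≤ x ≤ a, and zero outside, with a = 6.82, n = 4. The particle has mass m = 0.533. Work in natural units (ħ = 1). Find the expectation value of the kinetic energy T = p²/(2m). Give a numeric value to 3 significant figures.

3.18

T = −(ħ²/2m) d²/dx², so ⟨T⟩ = −(ħ²/2m) ∫ u*·u'' dx; with m = 0.533.
d/dx sin(nπx/a) = (nπ/a)·cos(nπx/a) and d²/dx² sin(nπx/a) = −(nπ/a)²·sin(nπx/a); on 0 ≤ x ≤ a, ∫sin²(nπx/a) dx = a/2 and ∫sin(nπx/a)·cos(nπx/a) dx = 0.
⟨T⟩ = 3.1849.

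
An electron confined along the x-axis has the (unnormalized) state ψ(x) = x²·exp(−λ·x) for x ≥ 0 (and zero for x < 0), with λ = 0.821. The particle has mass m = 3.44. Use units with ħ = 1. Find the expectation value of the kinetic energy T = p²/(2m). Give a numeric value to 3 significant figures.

0.0327

T = −(ħ²/2m) d²/dx², so ⟨T⟩ = −(ħ²/2m) ∫ ψ*·ψ'' dx / ∫|ψ|² dx; with m = 3.44.
Differentiate x²·exp(−λ·x) with the product rule; every integrand then reduces to terms xʲ·e^(−2λx) on [0, ∞), with ∫₀^∞ xʲ·e^(−2λx) dx = j!/(2λ)^(j+1).
State is unnormalized: ∫|ψ|² dx = 2.0107, and ∫ψ*·(−ħ²/2m · ψ'') dx = 0.065663, so ⟨T⟩ = 0.065663 / 2.0107.
⟨T⟩ = 0.032657.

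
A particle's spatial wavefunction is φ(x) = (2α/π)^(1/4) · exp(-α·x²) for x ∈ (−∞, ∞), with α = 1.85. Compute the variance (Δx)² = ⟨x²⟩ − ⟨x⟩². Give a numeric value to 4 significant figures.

0.1351

Compute ⟨x⟩ and ⟨x²⟩ separately, then (Δx)² = ⟨x²⟩ − ⟨x⟩².
Gaussian moments: ∫x^(2j)·e^(−2αx²) dx = (2j−1)!!/(4α)^j · √(π/(2α)), odd powers integrate to 0; here √(π/(2α)) = 0.92145.
⟨x⟩ = 0.0000 and ⟨x²⟩ = 0.13514.
(Δx)² = 0.13514 − (0.0000)² = 0.13514.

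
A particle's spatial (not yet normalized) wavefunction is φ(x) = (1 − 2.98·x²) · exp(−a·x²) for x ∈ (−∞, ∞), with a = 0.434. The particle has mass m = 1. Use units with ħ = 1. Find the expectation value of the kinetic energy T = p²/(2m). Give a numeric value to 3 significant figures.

0.849

T = −(ħ²/2m) d²/dx², so ⟨T⟩ = −(ħ²/2m) ∫ φ*·φ'' dx / ∫|φ|² dx; with m = 1.
Expand each integrand as polynomial × e^(−2ax²) and use ∫x^(2j)·e^(−2ax²) dx = (2j−1)!!/(4a)^j · √(π/(2a)), odd powers → 0; here √(π/(2a)) = 1.9025. Differentiate with the product rule, d/dx e^(−ax²) = −2ax·e^(−ax²).
State is unnormalized: ∫|φ|² dx = 12.189, and ∫φ*·(−ħ²/2m · φ'') dx = 10.346, so ⟨T⟩ = 10.346 / 12.189.
⟨T⟩ = 0.84878.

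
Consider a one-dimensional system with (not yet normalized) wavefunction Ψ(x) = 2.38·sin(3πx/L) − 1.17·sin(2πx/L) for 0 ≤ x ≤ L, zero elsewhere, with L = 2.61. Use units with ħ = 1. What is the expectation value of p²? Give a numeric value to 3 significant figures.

p² Ψ = −ħ² d²Ψ/dx²; ⟨p²⟩ = −ħ² ∫ Ψ*·Ψ'' dx / ∫|Ψ|² dx.
d²/dx² sin(jπx/L) = −(jπ/L)²·sin(jπx/L); on 0 ≤ x ≤ L, ∫sin²(jπx/L) dx = L/2 and ∫sin(jπx/L)·sin(lπx/L) dx = 0 for j ≠ l, so only diagonal terms survive in ∫|Ψ|² and ∫Ψ·Ψ″; ∫Ψ·Ψ′ dx = [Ψ²/2] between the walls = 0.
State is unnormalized: ∫|Ψ|² dx = 9.1785, and ∫Ψ*·(−ħ² Ψ'') dx = 106.74, so ⟨p²⟩ = 106.74 / 9.1785.
⟨p²⟩ = 11.630.

11.6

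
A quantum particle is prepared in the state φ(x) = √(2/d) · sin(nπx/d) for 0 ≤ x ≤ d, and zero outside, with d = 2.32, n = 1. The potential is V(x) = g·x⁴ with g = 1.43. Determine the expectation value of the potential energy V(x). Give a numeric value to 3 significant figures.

4.73

⟨V⟩ = ∫ V(x)·|φ|² dx.
With sin²θ = (1 − cos2θ)/2 on 0 ≤ x ≤ d: ∫sin²(nπx/d) dx = d/2, ∫x·sin²(nπx/d) dx = d²/4, ∫x²·sin²(nπx/d) dx = d³·(1/6 − 1/(4n²π²)); higher powers xᵏ the same way, integrating xᵏ·cos(2nπx/d) by parts.
⟨V⟩ = 4.7259.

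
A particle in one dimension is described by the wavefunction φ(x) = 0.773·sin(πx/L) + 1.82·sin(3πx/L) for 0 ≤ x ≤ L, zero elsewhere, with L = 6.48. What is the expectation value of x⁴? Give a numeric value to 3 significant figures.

391.

⟨x⁴⟩ = ∫ x⁴·|φ|² dx / ∫|φ|² dx (integrals over the domain).
On 0 ≤ x ≤ L (j ≠ l): ∫sin²(jπx/L) dx = L/2, ∫sin(jπx/L)·sin(lπx/L) dx = 0; diagonal moments ∫x·sin²(jπx/L) dx = L²/4, ∫x²·sin²(jπx/L) dx = L³·(1/6 − 1/(4j²π²)); cross terms ∫x·sin(jπx/L)·sin(lπx/L) dx = 0 for j + l even and −4jlL²/(π²(j² − l²)²) for j + l odd, ∫x²·sin(jπx/L)·sin(lπx/L) dx = (−1)^(j+l)·4jlL³/(π²(j² − l²)²); higher powers the same way via product-to-sum and parts.
State is unnormalized: ∫|φ|² dx = 12.668, and ∫φ*·x⁴·φ dx = 4954.0, so ⟨x⁴⟩ = 4954.0 / 12.668.
⟨x⁴⟩ = 391.06.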